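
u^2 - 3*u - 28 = (u - 7)*(u + 4)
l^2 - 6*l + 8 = (l - 4)*(l - 2)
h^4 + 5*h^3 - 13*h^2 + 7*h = h*(h - 1)^2*(h + 7)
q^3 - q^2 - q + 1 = (q - 1)^2*(q + 1)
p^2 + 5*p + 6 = (p + 2)*(p + 3)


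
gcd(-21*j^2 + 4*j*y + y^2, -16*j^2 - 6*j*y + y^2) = 1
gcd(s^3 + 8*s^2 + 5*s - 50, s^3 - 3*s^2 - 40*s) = s + 5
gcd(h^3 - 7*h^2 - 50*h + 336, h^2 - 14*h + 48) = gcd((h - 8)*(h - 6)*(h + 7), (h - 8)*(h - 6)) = h^2 - 14*h + 48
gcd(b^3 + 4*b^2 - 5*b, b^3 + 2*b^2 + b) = b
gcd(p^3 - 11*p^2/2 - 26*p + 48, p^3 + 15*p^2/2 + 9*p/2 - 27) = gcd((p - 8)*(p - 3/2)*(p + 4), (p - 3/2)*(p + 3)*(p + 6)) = p - 3/2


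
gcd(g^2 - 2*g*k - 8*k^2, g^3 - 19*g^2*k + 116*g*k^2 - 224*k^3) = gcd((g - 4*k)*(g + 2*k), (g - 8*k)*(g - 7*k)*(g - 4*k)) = g - 4*k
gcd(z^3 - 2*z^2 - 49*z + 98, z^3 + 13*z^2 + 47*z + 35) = z + 7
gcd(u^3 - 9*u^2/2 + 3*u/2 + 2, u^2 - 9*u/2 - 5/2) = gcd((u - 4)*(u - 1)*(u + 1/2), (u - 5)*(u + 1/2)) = u + 1/2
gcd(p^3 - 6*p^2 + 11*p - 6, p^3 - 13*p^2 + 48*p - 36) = p - 1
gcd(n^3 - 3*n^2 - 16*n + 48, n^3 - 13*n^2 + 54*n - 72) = n^2 - 7*n + 12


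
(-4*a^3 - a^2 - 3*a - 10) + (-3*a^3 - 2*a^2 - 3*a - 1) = -7*a^3 - 3*a^2 - 6*a - 11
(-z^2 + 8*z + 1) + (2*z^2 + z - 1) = z^2 + 9*z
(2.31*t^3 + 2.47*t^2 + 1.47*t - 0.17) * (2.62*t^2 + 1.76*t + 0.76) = 6.0522*t^5 + 10.537*t^4 + 9.9542*t^3 + 4.019*t^2 + 0.818*t - 0.1292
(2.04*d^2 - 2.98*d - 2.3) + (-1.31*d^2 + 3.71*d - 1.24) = 0.73*d^2 + 0.73*d - 3.54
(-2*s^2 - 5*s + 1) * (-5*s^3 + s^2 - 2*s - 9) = 10*s^5 + 23*s^4 - 6*s^3 + 29*s^2 + 43*s - 9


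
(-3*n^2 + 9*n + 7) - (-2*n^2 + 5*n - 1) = -n^2 + 4*n + 8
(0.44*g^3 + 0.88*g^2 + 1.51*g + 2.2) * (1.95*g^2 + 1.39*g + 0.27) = 0.858*g^5 + 2.3276*g^4 + 4.2865*g^3 + 6.6265*g^2 + 3.4657*g + 0.594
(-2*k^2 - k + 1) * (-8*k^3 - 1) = 16*k^5 + 8*k^4 - 8*k^3 + 2*k^2 + k - 1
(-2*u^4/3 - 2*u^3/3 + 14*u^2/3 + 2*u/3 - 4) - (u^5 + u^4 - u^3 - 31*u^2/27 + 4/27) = -u^5 - 5*u^4/3 + u^3/3 + 157*u^2/27 + 2*u/3 - 112/27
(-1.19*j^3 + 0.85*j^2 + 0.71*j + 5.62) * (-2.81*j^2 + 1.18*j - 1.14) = 3.3439*j^5 - 3.7927*j^4 + 0.3645*j^3 - 15.9234*j^2 + 5.8222*j - 6.4068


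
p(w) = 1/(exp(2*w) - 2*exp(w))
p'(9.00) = 0.00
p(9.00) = 0.00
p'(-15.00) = 1634508.69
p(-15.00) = -1634508.94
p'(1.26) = -0.62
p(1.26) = 0.19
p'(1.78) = -0.11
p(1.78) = 0.04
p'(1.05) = -1.77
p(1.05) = 0.41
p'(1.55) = -0.21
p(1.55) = 0.08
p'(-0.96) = 1.23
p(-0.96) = -1.62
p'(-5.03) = 76.47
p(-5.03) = -76.72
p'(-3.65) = 19.23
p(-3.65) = -19.49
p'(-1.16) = 1.54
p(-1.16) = -1.89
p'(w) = (-2*exp(2*w) + 2*exp(w))/(exp(2*w) - 2*exp(w))^2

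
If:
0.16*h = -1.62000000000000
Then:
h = -10.12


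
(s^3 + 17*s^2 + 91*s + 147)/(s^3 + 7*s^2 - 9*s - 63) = (s + 7)/(s - 3)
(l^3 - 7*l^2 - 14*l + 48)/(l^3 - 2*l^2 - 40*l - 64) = (l^2 + l - 6)/(l^2 + 6*l + 8)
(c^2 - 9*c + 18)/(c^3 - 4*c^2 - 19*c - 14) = (-c^2 + 9*c - 18)/(-c^3 + 4*c^2 + 19*c + 14)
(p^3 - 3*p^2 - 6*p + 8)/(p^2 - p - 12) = (p^2 + p - 2)/(p + 3)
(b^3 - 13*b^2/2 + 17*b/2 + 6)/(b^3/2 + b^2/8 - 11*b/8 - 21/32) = 16*(b^2 - 7*b + 12)/(8*b^2 - 2*b - 21)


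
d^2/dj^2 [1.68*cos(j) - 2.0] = -1.68*cos(j)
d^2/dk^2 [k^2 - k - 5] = 2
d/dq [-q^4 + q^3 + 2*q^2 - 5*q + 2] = -4*q^3 + 3*q^2 + 4*q - 5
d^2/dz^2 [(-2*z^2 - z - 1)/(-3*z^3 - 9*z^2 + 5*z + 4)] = 2*(18*z^6 + 27*z^5 + 225*z^4 + 570*z^3 + 486*z^2 + 9*z + 73)/(27*z^9 + 243*z^8 + 594*z^7 - 189*z^6 - 1638*z^5 + 63*z^4 + 1099*z^3 + 132*z^2 - 240*z - 64)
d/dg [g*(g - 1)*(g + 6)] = 3*g^2 + 10*g - 6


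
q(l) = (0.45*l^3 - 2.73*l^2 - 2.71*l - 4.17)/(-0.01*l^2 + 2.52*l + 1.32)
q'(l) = (0.02*l - 2.52)*(0.45*l^3 - 2.73*l^2 - 2.71*l - 4.17)/(-0.01*l^2 + 2.52*l + 1.32)^2 + (1.35*l^2 - 5.46*l - 2.71)/(-0.01*l^2 + 2.52*l + 1.32)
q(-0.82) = 5.35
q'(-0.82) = 14.48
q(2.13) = -2.71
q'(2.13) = -0.23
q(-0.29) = -6.16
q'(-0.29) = 24.73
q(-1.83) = 3.34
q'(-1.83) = -0.98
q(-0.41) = -12.45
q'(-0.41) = 109.51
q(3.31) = -2.80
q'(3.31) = 0.09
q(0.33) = -2.49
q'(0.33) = 0.88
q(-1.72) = 3.24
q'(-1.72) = -0.78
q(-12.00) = 37.63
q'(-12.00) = -5.05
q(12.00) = 11.55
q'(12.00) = 3.31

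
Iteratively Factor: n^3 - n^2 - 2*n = (n + 1)*(n^2 - 2*n) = (n - 2)*(n + 1)*(n)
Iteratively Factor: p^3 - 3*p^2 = (p)*(p^2 - 3*p) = p*(p - 3)*(p)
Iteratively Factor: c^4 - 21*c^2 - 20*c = (c - 5)*(c^3 + 5*c^2 + 4*c) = (c - 5)*(c + 1)*(c^2 + 4*c) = (c - 5)*(c + 1)*(c + 4)*(c)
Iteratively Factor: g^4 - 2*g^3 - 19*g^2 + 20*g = (g - 5)*(g^3 + 3*g^2 - 4*g) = g*(g - 5)*(g^2 + 3*g - 4) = g*(g - 5)*(g + 4)*(g - 1)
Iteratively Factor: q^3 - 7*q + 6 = (q - 2)*(q^2 + 2*q - 3) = (q - 2)*(q - 1)*(q + 3)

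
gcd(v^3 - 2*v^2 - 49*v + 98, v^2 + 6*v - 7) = v + 7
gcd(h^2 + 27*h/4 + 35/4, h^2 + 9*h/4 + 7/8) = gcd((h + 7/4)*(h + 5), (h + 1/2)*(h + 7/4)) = h + 7/4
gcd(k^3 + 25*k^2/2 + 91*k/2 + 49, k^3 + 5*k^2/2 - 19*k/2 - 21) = k^2 + 11*k/2 + 7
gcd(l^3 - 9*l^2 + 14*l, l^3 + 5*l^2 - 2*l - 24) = l - 2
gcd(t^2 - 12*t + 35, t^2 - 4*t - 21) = t - 7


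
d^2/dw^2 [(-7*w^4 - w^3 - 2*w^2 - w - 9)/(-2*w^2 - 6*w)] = (7*w^6 + 63*w^5 + 189*w^4 + 4*w^3 + 27*w^2 + 81*w + 81)/(w^3*(w^3 + 9*w^2 + 27*w + 27))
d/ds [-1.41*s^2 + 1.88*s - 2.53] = 1.88 - 2.82*s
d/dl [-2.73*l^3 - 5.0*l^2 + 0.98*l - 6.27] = -8.19*l^2 - 10.0*l + 0.98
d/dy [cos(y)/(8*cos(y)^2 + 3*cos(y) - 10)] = 2*(6*sin(y) + sin(3*y))/(3*cos(y) + 4*cos(2*y) - 6)^2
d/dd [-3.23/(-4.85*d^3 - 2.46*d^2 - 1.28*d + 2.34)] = (-46.9965*d^2 - 15.8916*d - 4.1344)/(4.85*d^3 + 2.46*d^2 + 1.28*d - 2.34)^2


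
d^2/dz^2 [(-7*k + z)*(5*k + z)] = 2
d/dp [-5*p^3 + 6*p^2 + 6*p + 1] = -15*p^2 + 12*p + 6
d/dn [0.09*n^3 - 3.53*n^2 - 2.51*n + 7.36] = 0.27*n^2 - 7.06*n - 2.51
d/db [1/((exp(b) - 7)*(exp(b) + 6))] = (1 - 2*exp(b))*exp(b)/(exp(4*b) - 2*exp(3*b) - 83*exp(2*b) + 84*exp(b) + 1764)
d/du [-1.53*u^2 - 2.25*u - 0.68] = -3.06*u - 2.25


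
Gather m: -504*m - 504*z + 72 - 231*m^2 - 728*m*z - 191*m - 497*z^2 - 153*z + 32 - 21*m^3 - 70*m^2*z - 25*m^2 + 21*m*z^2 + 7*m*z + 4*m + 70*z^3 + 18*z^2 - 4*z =-21*m^3 + m^2*(-70*z - 256) + m*(21*z^2 - 721*z - 691) + 70*z^3 - 479*z^2 - 661*z + 104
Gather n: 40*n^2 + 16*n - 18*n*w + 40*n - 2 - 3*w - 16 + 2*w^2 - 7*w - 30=40*n^2 + n*(56 - 18*w) + 2*w^2 - 10*w - 48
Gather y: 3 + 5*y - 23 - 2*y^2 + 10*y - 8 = -2*y^2 + 15*y - 28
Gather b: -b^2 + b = -b^2 + b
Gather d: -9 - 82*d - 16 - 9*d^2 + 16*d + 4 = -9*d^2 - 66*d - 21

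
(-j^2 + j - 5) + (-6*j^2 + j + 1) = -7*j^2 + 2*j - 4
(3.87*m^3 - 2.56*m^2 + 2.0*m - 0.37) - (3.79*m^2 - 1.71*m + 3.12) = 3.87*m^3 - 6.35*m^2 + 3.71*m - 3.49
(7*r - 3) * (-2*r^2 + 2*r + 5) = -14*r^3 + 20*r^2 + 29*r - 15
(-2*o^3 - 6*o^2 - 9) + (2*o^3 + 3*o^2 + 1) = -3*o^2 - 8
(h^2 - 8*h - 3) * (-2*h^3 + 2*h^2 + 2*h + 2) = -2*h^5 + 18*h^4 - 8*h^3 - 20*h^2 - 22*h - 6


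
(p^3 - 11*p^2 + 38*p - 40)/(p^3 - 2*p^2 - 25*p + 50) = (p - 4)/(p + 5)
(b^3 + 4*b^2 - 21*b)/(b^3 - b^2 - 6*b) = (b + 7)/(b + 2)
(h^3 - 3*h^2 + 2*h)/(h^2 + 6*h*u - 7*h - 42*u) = h*(h^2 - 3*h + 2)/(h^2 + 6*h*u - 7*h - 42*u)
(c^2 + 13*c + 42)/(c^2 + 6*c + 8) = (c^2 + 13*c + 42)/(c^2 + 6*c + 8)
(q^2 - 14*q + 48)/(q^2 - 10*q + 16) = (q - 6)/(q - 2)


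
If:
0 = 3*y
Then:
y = 0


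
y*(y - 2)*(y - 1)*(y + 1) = y^4 - 2*y^3 - y^2 + 2*y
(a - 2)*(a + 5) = a^2 + 3*a - 10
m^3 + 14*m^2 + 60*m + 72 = (m + 2)*(m + 6)^2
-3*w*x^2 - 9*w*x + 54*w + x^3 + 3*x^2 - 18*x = (-3*w + x)*(x - 3)*(x + 6)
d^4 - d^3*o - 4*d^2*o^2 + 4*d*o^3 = d*(d - 2*o)*(d - o)*(d + 2*o)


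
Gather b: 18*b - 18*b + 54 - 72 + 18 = 0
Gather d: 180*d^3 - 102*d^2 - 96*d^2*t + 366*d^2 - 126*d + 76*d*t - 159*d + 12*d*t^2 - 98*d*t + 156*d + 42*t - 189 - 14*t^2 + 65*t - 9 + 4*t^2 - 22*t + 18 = 180*d^3 + d^2*(264 - 96*t) + d*(12*t^2 - 22*t - 129) - 10*t^2 + 85*t - 180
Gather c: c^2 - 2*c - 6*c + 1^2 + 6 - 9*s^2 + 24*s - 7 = c^2 - 8*c - 9*s^2 + 24*s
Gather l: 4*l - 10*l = -6*l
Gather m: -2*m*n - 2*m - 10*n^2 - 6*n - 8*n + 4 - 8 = m*(-2*n - 2) - 10*n^2 - 14*n - 4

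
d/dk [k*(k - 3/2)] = 2*k - 3/2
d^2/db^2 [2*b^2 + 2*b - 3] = 4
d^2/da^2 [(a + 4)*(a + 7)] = 2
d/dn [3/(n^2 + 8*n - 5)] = 6*(-n - 4)/(n^2 + 8*n - 5)^2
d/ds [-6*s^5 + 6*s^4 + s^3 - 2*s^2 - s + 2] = -30*s^4 + 24*s^3 + 3*s^2 - 4*s - 1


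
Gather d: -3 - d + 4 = 1 - d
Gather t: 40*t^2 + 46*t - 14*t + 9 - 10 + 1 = 40*t^2 + 32*t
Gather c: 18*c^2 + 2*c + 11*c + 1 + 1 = 18*c^2 + 13*c + 2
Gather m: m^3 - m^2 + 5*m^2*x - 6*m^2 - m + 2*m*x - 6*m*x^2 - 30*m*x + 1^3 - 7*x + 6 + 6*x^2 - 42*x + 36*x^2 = m^3 + m^2*(5*x - 7) + m*(-6*x^2 - 28*x - 1) + 42*x^2 - 49*x + 7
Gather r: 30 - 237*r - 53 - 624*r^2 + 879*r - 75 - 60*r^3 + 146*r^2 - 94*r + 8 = -60*r^3 - 478*r^2 + 548*r - 90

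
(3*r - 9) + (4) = 3*r - 5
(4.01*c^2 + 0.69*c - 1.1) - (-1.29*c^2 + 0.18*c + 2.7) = 5.3*c^2 + 0.51*c - 3.8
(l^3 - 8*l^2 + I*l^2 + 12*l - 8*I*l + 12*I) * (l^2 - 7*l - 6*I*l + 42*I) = l^5 - 15*l^4 - 5*I*l^4 + 74*l^3 + 75*I*l^3 - 174*l^2 - 340*I*l^2 + 408*l + 420*I*l - 504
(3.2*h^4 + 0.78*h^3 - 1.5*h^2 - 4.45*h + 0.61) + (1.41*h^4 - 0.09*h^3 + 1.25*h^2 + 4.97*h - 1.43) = 4.61*h^4 + 0.69*h^3 - 0.25*h^2 + 0.52*h - 0.82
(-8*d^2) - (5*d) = -8*d^2 - 5*d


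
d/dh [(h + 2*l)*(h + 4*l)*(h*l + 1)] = 3*h^2*l + 12*h*l^2 + 2*h + 8*l^3 + 6*l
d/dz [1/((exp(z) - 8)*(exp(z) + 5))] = (3 - 2*exp(z))*exp(z)/(exp(4*z) - 6*exp(3*z) - 71*exp(2*z) + 240*exp(z) + 1600)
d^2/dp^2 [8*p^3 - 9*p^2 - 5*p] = 48*p - 18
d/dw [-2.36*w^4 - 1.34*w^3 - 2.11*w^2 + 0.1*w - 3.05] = -9.44*w^3 - 4.02*w^2 - 4.22*w + 0.1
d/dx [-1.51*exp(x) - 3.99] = -1.51*exp(x)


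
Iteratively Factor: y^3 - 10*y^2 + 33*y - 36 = (y - 3)*(y^2 - 7*y + 12) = (y - 4)*(y - 3)*(y - 3)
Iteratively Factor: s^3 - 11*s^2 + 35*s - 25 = (s - 5)*(s^2 - 6*s + 5) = (s - 5)*(s - 1)*(s - 5)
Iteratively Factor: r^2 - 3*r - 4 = (r - 4)*(r + 1)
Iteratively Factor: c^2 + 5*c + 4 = (c + 4)*(c + 1)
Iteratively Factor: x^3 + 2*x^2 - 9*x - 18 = (x + 2)*(x^2 - 9) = (x - 3)*(x + 2)*(x + 3)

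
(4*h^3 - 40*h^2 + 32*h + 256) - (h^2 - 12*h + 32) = 4*h^3 - 41*h^2 + 44*h + 224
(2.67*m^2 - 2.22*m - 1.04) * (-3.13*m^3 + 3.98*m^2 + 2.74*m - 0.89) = -8.3571*m^5 + 17.5752*m^4 + 1.7354*m^3 - 12.5983*m^2 - 0.8738*m + 0.9256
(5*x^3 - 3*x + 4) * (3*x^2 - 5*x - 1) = 15*x^5 - 25*x^4 - 14*x^3 + 27*x^2 - 17*x - 4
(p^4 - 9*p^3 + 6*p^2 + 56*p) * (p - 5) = p^5 - 14*p^4 + 51*p^3 + 26*p^2 - 280*p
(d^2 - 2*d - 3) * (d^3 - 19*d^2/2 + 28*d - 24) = d^5 - 23*d^4/2 + 44*d^3 - 103*d^2/2 - 36*d + 72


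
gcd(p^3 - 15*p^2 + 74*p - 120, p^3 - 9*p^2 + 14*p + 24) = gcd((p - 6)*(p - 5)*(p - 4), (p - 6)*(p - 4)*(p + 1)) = p^2 - 10*p + 24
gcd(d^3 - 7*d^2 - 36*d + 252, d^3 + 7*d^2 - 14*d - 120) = d + 6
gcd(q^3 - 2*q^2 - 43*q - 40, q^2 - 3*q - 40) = q^2 - 3*q - 40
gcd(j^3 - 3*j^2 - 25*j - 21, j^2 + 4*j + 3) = j^2 + 4*j + 3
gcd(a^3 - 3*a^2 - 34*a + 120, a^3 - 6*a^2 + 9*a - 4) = a - 4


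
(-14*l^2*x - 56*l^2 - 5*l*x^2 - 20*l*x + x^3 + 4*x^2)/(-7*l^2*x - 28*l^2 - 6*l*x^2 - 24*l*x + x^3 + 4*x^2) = (2*l + x)/(l + x)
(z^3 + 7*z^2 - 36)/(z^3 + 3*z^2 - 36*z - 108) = (z - 2)/(z - 6)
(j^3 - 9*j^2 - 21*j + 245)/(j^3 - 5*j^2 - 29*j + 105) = (j - 7)/(j - 3)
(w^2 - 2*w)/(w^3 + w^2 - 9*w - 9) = w*(w - 2)/(w^3 + w^2 - 9*w - 9)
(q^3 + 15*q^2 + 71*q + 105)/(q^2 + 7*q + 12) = (q^2 + 12*q + 35)/(q + 4)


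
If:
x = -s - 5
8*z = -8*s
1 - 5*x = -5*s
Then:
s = -13/5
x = -12/5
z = 13/5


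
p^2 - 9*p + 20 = (p - 5)*(p - 4)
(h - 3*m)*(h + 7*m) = h^2 + 4*h*m - 21*m^2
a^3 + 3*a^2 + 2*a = a*(a + 1)*(a + 2)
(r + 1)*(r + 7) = r^2 + 8*r + 7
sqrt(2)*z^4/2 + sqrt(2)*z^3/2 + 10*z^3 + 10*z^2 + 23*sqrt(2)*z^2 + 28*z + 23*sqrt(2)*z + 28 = (z + sqrt(2))*(z + 2*sqrt(2))*(z + 7*sqrt(2))*(sqrt(2)*z/2 + sqrt(2)/2)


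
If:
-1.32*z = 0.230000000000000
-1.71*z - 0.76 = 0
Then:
No Solution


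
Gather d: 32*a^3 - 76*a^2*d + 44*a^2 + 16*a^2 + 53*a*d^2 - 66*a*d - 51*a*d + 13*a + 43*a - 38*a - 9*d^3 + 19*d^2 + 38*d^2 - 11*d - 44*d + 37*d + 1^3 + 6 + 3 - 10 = 32*a^3 + 60*a^2 + 18*a - 9*d^3 + d^2*(53*a + 57) + d*(-76*a^2 - 117*a - 18)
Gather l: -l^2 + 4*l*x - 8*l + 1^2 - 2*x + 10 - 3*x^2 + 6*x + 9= -l^2 + l*(4*x - 8) - 3*x^2 + 4*x + 20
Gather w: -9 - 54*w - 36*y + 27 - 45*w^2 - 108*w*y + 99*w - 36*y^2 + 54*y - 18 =-45*w^2 + w*(45 - 108*y) - 36*y^2 + 18*y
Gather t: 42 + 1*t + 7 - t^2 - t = 49 - t^2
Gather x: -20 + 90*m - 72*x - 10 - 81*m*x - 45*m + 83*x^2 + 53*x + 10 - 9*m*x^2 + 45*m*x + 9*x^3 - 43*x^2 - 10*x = 45*m + 9*x^3 + x^2*(40 - 9*m) + x*(-36*m - 29) - 20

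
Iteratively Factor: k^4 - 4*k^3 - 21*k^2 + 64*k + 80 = (k - 5)*(k^3 + k^2 - 16*k - 16) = (k - 5)*(k - 4)*(k^2 + 5*k + 4) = (k - 5)*(k - 4)*(k + 1)*(k + 4)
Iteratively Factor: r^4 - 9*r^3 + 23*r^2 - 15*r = (r)*(r^3 - 9*r^2 + 23*r - 15) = r*(r - 5)*(r^2 - 4*r + 3) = r*(r - 5)*(r - 3)*(r - 1)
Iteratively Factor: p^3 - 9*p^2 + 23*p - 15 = (p - 3)*(p^2 - 6*p + 5) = (p - 3)*(p - 1)*(p - 5)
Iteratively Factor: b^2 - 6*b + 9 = (b - 3)*(b - 3)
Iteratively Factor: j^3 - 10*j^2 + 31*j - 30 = (j - 5)*(j^2 - 5*j + 6) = (j - 5)*(j - 3)*(j - 2)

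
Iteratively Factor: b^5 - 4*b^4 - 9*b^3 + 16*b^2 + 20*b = (b - 2)*(b^4 - 2*b^3 - 13*b^2 - 10*b) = (b - 5)*(b - 2)*(b^3 + 3*b^2 + 2*b) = b*(b - 5)*(b - 2)*(b^2 + 3*b + 2) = b*(b - 5)*(b - 2)*(b + 2)*(b + 1)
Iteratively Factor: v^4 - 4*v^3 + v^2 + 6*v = (v)*(v^3 - 4*v^2 + v + 6) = v*(v + 1)*(v^2 - 5*v + 6) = v*(v - 3)*(v + 1)*(v - 2)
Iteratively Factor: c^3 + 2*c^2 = (c + 2)*(c^2) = c*(c + 2)*(c)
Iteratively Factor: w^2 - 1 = (w + 1)*(w - 1)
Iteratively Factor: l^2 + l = (l + 1)*(l)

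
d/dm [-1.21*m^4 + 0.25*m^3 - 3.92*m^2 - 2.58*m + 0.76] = -4.84*m^3 + 0.75*m^2 - 7.84*m - 2.58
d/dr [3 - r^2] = -2*r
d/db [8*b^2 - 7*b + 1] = 16*b - 7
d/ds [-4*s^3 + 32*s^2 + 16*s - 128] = -12*s^2 + 64*s + 16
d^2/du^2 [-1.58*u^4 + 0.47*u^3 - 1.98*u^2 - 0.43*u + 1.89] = -18.96*u^2 + 2.82*u - 3.96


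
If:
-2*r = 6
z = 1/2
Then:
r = -3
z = 1/2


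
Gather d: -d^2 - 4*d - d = -d^2 - 5*d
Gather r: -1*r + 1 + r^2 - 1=r^2 - r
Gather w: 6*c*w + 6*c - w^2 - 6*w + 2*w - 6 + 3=6*c - w^2 + w*(6*c - 4) - 3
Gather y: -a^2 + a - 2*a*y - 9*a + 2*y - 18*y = -a^2 - 8*a + y*(-2*a - 16)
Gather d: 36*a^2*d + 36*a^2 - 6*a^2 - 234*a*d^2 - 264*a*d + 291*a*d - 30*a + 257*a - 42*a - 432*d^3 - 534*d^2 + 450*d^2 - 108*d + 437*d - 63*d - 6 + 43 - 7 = 30*a^2 + 185*a - 432*d^3 + d^2*(-234*a - 84) + d*(36*a^2 + 27*a + 266) + 30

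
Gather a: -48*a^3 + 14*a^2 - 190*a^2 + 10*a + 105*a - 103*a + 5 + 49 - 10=-48*a^3 - 176*a^2 + 12*a + 44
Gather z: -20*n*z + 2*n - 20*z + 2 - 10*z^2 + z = 2*n - 10*z^2 + z*(-20*n - 19) + 2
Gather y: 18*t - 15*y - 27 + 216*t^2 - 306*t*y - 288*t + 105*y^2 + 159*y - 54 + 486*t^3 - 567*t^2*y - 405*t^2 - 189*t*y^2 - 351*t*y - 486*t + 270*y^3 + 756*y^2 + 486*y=486*t^3 - 189*t^2 - 756*t + 270*y^3 + y^2*(861 - 189*t) + y*(-567*t^2 - 657*t + 630) - 81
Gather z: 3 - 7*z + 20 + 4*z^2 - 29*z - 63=4*z^2 - 36*z - 40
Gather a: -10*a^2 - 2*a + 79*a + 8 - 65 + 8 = -10*a^2 + 77*a - 49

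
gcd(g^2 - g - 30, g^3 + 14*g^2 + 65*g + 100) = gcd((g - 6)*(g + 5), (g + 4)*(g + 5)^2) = g + 5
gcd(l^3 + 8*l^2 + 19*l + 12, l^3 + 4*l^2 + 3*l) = l^2 + 4*l + 3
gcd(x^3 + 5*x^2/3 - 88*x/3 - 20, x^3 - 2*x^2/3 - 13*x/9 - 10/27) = x + 2/3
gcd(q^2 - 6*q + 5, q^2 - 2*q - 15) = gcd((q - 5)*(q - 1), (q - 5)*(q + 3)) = q - 5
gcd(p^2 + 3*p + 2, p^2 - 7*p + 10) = 1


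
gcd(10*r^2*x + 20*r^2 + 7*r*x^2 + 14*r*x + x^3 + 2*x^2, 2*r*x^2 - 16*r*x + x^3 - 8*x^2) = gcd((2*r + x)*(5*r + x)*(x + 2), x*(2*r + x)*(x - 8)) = 2*r + x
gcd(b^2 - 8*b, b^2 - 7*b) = b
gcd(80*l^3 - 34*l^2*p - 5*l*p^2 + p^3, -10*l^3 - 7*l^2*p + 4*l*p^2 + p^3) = -10*l^2 + 3*l*p + p^2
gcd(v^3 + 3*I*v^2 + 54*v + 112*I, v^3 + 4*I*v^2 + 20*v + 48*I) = v + 2*I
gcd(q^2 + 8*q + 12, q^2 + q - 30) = q + 6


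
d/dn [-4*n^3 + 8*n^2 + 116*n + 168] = -12*n^2 + 16*n + 116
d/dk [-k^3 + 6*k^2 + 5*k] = -3*k^2 + 12*k + 5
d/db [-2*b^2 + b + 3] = 1 - 4*b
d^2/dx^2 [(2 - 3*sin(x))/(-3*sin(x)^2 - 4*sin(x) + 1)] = (-27*sin(x)^5 + 108*sin(x)^4 + 72*sin(x)^3 - 64*sin(x)^2 - 85*sin(x) - 52)/(3*sin(x)^2 + 4*sin(x) - 1)^3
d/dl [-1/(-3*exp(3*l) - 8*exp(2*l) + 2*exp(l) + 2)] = (-9*exp(2*l) - 16*exp(l) + 2)*exp(l)/(3*exp(3*l) + 8*exp(2*l) - 2*exp(l) - 2)^2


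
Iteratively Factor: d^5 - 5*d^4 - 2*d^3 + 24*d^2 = (d - 3)*(d^4 - 2*d^3 - 8*d^2) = d*(d - 3)*(d^3 - 2*d^2 - 8*d) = d*(d - 3)*(d + 2)*(d^2 - 4*d) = d^2*(d - 3)*(d + 2)*(d - 4)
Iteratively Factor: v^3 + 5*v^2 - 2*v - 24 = (v + 4)*(v^2 + v - 6) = (v + 3)*(v + 4)*(v - 2)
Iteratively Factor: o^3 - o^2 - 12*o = (o + 3)*(o^2 - 4*o) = (o - 4)*(o + 3)*(o)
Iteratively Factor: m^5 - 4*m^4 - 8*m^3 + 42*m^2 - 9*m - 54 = (m - 3)*(m^4 - m^3 - 11*m^2 + 9*m + 18) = (m - 3)*(m + 3)*(m^3 - 4*m^2 + m + 6) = (m - 3)^2*(m + 3)*(m^2 - m - 2) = (m - 3)^2*(m - 2)*(m + 3)*(m + 1)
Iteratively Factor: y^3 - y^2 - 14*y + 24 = (y - 3)*(y^2 + 2*y - 8) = (y - 3)*(y + 4)*(y - 2)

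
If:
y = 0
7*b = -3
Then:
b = -3/7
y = 0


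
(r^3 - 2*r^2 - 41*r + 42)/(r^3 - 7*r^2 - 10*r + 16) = (r^2 - r - 42)/(r^2 - 6*r - 16)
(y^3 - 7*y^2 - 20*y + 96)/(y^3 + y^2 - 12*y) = (y - 8)/y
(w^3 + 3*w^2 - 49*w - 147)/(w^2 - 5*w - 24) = (w^2 - 49)/(w - 8)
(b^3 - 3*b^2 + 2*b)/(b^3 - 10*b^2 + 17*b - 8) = b*(b - 2)/(b^2 - 9*b + 8)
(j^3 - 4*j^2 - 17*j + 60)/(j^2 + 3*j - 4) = (j^2 - 8*j + 15)/(j - 1)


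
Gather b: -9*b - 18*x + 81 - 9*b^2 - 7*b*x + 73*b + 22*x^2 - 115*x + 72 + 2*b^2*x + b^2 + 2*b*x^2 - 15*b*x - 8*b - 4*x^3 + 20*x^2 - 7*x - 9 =b^2*(2*x - 8) + b*(2*x^2 - 22*x + 56) - 4*x^3 + 42*x^2 - 140*x + 144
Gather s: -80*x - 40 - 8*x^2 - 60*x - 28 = -8*x^2 - 140*x - 68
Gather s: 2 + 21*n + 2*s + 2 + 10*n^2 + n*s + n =10*n^2 + 22*n + s*(n + 2) + 4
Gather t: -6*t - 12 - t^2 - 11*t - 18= -t^2 - 17*t - 30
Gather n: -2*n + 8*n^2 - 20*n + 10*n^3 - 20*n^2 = 10*n^3 - 12*n^2 - 22*n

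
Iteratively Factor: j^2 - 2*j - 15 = (j + 3)*(j - 5)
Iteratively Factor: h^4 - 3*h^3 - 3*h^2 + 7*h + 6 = (h + 1)*(h^3 - 4*h^2 + h + 6) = (h - 2)*(h + 1)*(h^2 - 2*h - 3) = (h - 3)*(h - 2)*(h + 1)*(h + 1)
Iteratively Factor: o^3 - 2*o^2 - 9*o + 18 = (o - 2)*(o^2 - 9) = (o - 2)*(o + 3)*(o - 3)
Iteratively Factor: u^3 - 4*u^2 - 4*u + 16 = (u + 2)*(u^2 - 6*u + 8) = (u - 4)*(u + 2)*(u - 2)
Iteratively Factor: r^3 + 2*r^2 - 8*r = (r)*(r^2 + 2*r - 8) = r*(r - 2)*(r + 4)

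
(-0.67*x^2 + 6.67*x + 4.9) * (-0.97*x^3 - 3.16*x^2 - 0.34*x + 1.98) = 0.6499*x^5 - 4.3527*x^4 - 25.6024*x^3 - 19.0784*x^2 + 11.5406*x + 9.702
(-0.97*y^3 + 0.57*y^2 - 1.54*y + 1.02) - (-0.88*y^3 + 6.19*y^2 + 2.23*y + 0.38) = -0.09*y^3 - 5.62*y^2 - 3.77*y + 0.64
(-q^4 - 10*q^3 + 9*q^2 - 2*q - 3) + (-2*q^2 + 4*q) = -q^4 - 10*q^3 + 7*q^2 + 2*q - 3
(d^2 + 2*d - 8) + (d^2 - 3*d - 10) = 2*d^2 - d - 18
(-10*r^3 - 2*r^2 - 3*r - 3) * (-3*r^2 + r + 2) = 30*r^5 - 4*r^4 - 13*r^3 + 2*r^2 - 9*r - 6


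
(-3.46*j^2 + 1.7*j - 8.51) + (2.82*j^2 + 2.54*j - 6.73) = -0.64*j^2 + 4.24*j - 15.24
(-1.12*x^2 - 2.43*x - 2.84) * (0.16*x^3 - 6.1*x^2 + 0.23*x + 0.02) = -0.1792*x^5 + 6.4432*x^4 + 14.111*x^3 + 16.7427*x^2 - 0.7018*x - 0.0568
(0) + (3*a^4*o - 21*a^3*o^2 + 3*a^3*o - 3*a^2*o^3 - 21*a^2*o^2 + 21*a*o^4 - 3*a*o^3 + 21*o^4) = 3*a^4*o - 21*a^3*o^2 + 3*a^3*o - 3*a^2*o^3 - 21*a^2*o^2 + 21*a*o^4 - 3*a*o^3 + 21*o^4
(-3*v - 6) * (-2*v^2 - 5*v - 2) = 6*v^3 + 27*v^2 + 36*v + 12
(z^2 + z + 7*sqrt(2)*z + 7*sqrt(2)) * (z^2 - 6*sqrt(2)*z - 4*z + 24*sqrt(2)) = z^4 - 3*z^3 + sqrt(2)*z^3 - 88*z^2 - 3*sqrt(2)*z^2 - 4*sqrt(2)*z + 252*z + 336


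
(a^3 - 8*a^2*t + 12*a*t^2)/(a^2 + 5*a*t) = (a^2 - 8*a*t + 12*t^2)/(a + 5*t)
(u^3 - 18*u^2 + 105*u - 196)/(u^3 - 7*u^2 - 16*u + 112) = (u - 7)/(u + 4)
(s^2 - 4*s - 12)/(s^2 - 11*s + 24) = (s^2 - 4*s - 12)/(s^2 - 11*s + 24)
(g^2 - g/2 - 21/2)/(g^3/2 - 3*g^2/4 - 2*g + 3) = 2*(2*g^2 - g - 21)/(2*g^3 - 3*g^2 - 8*g + 12)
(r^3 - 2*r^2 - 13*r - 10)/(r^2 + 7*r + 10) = (r^2 - 4*r - 5)/(r + 5)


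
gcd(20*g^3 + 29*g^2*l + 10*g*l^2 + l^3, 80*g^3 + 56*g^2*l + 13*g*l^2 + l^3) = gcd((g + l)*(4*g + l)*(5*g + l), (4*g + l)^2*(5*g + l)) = 20*g^2 + 9*g*l + l^2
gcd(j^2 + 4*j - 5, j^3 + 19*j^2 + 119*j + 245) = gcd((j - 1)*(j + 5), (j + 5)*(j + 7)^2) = j + 5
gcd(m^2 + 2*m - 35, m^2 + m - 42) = m + 7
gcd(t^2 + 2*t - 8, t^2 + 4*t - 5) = 1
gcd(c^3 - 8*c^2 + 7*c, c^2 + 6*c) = c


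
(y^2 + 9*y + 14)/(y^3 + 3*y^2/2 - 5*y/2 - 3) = 2*(y + 7)/(2*y^2 - y - 3)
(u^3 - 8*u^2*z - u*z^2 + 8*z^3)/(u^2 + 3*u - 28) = (u^3 - 8*u^2*z - u*z^2 + 8*z^3)/(u^2 + 3*u - 28)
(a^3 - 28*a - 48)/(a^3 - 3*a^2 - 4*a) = (-a^3 + 28*a + 48)/(a*(-a^2 + 3*a + 4))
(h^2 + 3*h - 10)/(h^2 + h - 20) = (h - 2)/(h - 4)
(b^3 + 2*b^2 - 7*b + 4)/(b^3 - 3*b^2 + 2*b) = (b^2 + 3*b - 4)/(b*(b - 2))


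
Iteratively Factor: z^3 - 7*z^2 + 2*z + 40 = (z - 5)*(z^2 - 2*z - 8) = (z - 5)*(z + 2)*(z - 4)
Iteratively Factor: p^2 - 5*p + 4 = (p - 1)*(p - 4)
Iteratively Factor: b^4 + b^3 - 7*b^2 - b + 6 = (b - 1)*(b^3 + 2*b^2 - 5*b - 6) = (b - 2)*(b - 1)*(b^2 + 4*b + 3) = (b - 2)*(b - 1)*(b + 1)*(b + 3)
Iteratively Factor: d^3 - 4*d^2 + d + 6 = (d - 2)*(d^2 - 2*d - 3) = (d - 2)*(d + 1)*(d - 3)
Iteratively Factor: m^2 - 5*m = (m - 5)*(m)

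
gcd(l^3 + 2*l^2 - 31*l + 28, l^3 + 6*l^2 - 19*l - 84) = l^2 + 3*l - 28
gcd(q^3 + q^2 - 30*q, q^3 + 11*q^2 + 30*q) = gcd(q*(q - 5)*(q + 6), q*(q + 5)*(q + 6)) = q^2 + 6*q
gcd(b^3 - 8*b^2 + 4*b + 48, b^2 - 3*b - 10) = b + 2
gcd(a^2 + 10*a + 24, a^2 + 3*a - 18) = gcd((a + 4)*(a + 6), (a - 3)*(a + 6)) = a + 6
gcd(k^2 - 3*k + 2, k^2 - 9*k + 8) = k - 1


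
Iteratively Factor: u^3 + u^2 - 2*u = (u + 2)*(u^2 - u) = (u - 1)*(u + 2)*(u)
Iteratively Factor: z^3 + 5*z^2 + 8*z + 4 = (z + 2)*(z^2 + 3*z + 2) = (z + 2)^2*(z + 1)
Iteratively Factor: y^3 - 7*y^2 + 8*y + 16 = (y - 4)*(y^2 - 3*y - 4) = (y - 4)*(y + 1)*(y - 4)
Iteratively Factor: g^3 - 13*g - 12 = (g + 1)*(g^2 - g - 12) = (g - 4)*(g + 1)*(g + 3)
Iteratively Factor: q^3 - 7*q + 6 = (q + 3)*(q^2 - 3*q + 2) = (q - 1)*(q + 3)*(q - 2)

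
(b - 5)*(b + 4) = b^2 - b - 20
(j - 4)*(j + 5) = j^2 + j - 20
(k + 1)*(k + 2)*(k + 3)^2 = k^4 + 9*k^3 + 29*k^2 + 39*k + 18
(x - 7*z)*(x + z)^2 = x^3 - 5*x^2*z - 13*x*z^2 - 7*z^3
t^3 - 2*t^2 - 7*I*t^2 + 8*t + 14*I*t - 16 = (t - 2)*(t - 8*I)*(t + I)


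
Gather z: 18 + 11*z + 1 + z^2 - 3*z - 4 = z^2 + 8*z + 15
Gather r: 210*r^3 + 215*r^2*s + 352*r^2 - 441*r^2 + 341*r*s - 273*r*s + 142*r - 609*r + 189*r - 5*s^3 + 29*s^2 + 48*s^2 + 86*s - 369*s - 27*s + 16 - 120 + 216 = 210*r^3 + r^2*(215*s - 89) + r*(68*s - 278) - 5*s^3 + 77*s^2 - 310*s + 112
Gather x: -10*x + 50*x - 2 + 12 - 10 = 40*x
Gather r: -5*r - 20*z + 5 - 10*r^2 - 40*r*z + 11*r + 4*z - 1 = -10*r^2 + r*(6 - 40*z) - 16*z + 4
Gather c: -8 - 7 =-15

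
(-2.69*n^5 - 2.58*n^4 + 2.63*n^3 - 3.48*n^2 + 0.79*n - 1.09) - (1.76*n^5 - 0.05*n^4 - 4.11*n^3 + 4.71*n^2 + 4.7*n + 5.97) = -4.45*n^5 - 2.53*n^4 + 6.74*n^3 - 8.19*n^2 - 3.91*n - 7.06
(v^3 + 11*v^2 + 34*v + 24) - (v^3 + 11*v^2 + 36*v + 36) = -2*v - 12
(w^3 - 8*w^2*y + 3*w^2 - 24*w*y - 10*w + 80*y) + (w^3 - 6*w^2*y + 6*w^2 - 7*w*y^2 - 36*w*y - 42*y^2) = 2*w^3 - 14*w^2*y + 9*w^2 - 7*w*y^2 - 60*w*y - 10*w - 42*y^2 + 80*y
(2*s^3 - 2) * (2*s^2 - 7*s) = 4*s^5 - 14*s^4 - 4*s^2 + 14*s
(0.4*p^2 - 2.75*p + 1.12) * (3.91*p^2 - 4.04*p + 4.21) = 1.564*p^4 - 12.3685*p^3 + 17.1732*p^2 - 16.1023*p + 4.7152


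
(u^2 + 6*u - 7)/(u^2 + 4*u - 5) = (u + 7)/(u + 5)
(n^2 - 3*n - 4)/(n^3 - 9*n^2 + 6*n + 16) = (n - 4)/(n^2 - 10*n + 16)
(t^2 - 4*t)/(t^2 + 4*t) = (t - 4)/(t + 4)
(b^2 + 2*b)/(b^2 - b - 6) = b/(b - 3)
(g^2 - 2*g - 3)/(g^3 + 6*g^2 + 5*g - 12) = (g^2 - 2*g - 3)/(g^3 + 6*g^2 + 5*g - 12)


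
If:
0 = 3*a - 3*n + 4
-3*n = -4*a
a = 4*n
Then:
No Solution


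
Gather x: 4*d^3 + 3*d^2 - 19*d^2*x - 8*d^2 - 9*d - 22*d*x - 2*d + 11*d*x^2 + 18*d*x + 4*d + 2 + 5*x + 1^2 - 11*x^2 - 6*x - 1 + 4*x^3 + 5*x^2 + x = 4*d^3 - 5*d^2 - 7*d + 4*x^3 + x^2*(11*d - 6) + x*(-19*d^2 - 4*d) + 2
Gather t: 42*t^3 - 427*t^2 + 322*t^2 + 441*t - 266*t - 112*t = 42*t^3 - 105*t^2 + 63*t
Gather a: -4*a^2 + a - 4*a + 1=-4*a^2 - 3*a + 1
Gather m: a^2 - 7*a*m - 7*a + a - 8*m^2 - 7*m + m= a^2 - 6*a - 8*m^2 + m*(-7*a - 6)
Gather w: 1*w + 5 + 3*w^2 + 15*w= 3*w^2 + 16*w + 5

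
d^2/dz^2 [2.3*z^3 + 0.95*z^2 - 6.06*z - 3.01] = 13.8*z + 1.9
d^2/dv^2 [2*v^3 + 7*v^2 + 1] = 12*v + 14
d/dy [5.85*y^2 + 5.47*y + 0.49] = 11.7*y + 5.47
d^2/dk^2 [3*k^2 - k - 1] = 6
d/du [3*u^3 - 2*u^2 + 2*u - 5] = 9*u^2 - 4*u + 2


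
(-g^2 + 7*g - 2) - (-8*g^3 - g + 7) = 8*g^3 - g^2 + 8*g - 9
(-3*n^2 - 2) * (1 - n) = 3*n^3 - 3*n^2 + 2*n - 2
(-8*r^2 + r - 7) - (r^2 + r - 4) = -9*r^2 - 3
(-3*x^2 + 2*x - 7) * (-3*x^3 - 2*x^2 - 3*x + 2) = 9*x^5 + 26*x^3 + 2*x^2 + 25*x - 14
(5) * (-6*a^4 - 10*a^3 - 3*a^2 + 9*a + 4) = -30*a^4 - 50*a^3 - 15*a^2 + 45*a + 20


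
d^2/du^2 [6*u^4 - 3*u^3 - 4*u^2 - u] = 72*u^2 - 18*u - 8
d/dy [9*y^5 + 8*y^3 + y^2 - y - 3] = 45*y^4 + 24*y^2 + 2*y - 1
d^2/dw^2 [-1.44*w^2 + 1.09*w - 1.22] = -2.88000000000000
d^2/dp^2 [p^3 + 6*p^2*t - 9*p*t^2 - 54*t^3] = 6*p + 12*t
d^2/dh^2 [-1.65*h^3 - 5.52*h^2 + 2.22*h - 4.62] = -9.9*h - 11.04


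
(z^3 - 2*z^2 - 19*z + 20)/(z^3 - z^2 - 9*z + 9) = (z^2 - z - 20)/(z^2 - 9)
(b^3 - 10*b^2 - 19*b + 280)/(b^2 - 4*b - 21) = (b^2 - 3*b - 40)/(b + 3)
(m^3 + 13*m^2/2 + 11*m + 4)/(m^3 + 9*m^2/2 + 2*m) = (m + 2)/m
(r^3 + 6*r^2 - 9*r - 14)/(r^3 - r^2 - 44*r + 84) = (r + 1)/(r - 6)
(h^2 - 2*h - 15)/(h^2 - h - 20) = (h + 3)/(h + 4)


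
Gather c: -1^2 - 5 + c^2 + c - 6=c^2 + c - 12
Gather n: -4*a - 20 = -4*a - 20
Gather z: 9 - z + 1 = 10 - z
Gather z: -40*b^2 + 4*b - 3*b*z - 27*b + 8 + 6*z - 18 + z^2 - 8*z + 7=-40*b^2 - 23*b + z^2 + z*(-3*b - 2) - 3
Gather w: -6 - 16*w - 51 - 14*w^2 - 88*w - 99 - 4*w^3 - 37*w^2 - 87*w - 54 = -4*w^3 - 51*w^2 - 191*w - 210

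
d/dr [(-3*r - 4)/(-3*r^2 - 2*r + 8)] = (-9*r^2 - 24*r - 32)/(9*r^4 + 12*r^3 - 44*r^2 - 32*r + 64)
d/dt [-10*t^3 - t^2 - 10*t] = -30*t^2 - 2*t - 10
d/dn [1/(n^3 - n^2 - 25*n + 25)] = (-3*n^2 + 2*n + 25)/(n^3 - n^2 - 25*n + 25)^2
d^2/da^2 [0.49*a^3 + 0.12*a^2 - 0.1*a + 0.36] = 2.94*a + 0.24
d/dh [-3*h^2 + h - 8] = 1 - 6*h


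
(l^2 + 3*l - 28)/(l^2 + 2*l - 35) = (l - 4)/(l - 5)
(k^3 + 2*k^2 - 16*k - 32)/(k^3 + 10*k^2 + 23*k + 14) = (k^2 - 16)/(k^2 + 8*k + 7)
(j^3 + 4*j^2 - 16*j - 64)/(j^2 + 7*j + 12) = (j^2 - 16)/(j + 3)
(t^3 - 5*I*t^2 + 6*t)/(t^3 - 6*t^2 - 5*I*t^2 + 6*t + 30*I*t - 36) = t/(t - 6)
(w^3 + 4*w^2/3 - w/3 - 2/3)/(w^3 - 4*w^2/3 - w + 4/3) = (3*w^2 + w - 2)/(3*w^2 - 7*w + 4)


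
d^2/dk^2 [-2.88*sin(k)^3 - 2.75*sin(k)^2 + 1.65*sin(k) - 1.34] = 0.510000000000002*sin(k) - 6.48*sin(3*k) - 5.5*cos(2*k)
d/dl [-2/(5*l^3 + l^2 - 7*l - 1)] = 2*(15*l^2 + 2*l - 7)/(5*l^3 + l^2 - 7*l - 1)^2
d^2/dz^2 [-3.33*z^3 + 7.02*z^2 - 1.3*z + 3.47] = 14.04 - 19.98*z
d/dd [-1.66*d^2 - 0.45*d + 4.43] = -3.32*d - 0.45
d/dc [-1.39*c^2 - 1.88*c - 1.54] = -2.78*c - 1.88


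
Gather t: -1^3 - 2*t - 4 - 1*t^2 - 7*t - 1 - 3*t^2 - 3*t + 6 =-4*t^2 - 12*t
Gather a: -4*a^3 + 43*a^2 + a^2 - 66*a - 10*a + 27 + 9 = -4*a^3 + 44*a^2 - 76*a + 36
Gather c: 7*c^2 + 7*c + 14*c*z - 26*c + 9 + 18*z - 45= 7*c^2 + c*(14*z - 19) + 18*z - 36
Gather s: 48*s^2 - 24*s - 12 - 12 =48*s^2 - 24*s - 24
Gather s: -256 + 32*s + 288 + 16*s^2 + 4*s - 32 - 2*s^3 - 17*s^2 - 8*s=-2*s^3 - s^2 + 28*s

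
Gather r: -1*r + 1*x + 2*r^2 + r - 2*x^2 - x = 2*r^2 - 2*x^2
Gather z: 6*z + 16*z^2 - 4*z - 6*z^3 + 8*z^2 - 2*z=-6*z^3 + 24*z^2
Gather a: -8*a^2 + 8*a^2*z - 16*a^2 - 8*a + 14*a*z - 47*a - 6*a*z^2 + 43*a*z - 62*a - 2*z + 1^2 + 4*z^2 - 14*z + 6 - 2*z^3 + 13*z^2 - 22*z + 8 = a^2*(8*z - 24) + a*(-6*z^2 + 57*z - 117) - 2*z^3 + 17*z^2 - 38*z + 15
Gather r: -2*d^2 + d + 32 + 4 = -2*d^2 + d + 36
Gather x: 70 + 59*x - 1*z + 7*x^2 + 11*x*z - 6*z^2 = 7*x^2 + x*(11*z + 59) - 6*z^2 - z + 70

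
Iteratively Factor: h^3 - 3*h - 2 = (h + 1)*(h^2 - h - 2) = (h + 1)^2*(h - 2)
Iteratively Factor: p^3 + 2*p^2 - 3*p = (p - 1)*(p^2 + 3*p) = p*(p - 1)*(p + 3)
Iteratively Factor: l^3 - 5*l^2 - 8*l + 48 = (l + 3)*(l^2 - 8*l + 16) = (l - 4)*(l + 3)*(l - 4)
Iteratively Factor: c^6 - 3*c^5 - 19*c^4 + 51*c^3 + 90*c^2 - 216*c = (c + 3)*(c^5 - 6*c^4 - c^3 + 54*c^2 - 72*c) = (c - 3)*(c + 3)*(c^4 - 3*c^3 - 10*c^2 + 24*c) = (c - 4)*(c - 3)*(c + 3)*(c^3 + c^2 - 6*c) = (c - 4)*(c - 3)*(c - 2)*(c + 3)*(c^2 + 3*c) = (c - 4)*(c - 3)*(c - 2)*(c + 3)^2*(c)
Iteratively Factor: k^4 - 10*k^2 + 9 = (k - 1)*(k^3 + k^2 - 9*k - 9) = (k - 1)*(k + 3)*(k^2 - 2*k - 3) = (k - 1)*(k + 1)*(k + 3)*(k - 3)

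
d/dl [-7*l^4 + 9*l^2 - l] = -28*l^3 + 18*l - 1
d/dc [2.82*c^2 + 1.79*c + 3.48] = 5.64*c + 1.79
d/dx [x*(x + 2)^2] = (x + 2)*(3*x + 2)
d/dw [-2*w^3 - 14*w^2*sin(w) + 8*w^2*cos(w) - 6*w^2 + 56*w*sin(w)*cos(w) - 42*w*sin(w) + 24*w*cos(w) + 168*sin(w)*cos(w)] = -8*w^2*sin(w) - 14*w^2*cos(w) - 6*w^2 - 52*w*sin(w) - 26*w*cos(w) + 56*w*cos(2*w) - 12*w - 42*sin(w) + 28*sin(2*w) + 24*cos(w) + 168*cos(2*w)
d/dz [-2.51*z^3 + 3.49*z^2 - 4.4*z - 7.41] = -7.53*z^2 + 6.98*z - 4.4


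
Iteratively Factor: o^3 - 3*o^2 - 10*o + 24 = (o - 4)*(o^2 + o - 6) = (o - 4)*(o - 2)*(o + 3)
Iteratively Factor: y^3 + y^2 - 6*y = (y)*(y^2 + y - 6) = y*(y + 3)*(y - 2)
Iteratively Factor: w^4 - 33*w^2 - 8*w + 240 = (w + 4)*(w^3 - 4*w^2 - 17*w + 60) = (w + 4)^2*(w^2 - 8*w + 15) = (w - 3)*(w + 4)^2*(w - 5)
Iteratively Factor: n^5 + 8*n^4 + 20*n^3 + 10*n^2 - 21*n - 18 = (n + 3)*(n^4 + 5*n^3 + 5*n^2 - 5*n - 6) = (n + 1)*(n + 3)*(n^3 + 4*n^2 + n - 6) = (n + 1)*(n + 3)^2*(n^2 + n - 2) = (n - 1)*(n + 1)*(n + 3)^2*(n + 2)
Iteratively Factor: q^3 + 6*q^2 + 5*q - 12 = (q - 1)*(q^2 + 7*q + 12) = (q - 1)*(q + 3)*(q + 4)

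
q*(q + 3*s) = q^2 + 3*q*s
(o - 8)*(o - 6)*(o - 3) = o^3 - 17*o^2 + 90*o - 144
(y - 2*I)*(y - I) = y^2 - 3*I*y - 2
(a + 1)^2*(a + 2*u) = a^3 + 2*a^2*u + 2*a^2 + 4*a*u + a + 2*u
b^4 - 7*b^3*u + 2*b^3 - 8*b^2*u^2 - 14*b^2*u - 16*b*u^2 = b*(b + 2)*(b - 8*u)*(b + u)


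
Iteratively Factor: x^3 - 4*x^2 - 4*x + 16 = (x - 2)*(x^2 - 2*x - 8) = (x - 2)*(x + 2)*(x - 4)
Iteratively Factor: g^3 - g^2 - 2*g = (g + 1)*(g^2 - 2*g) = (g - 2)*(g + 1)*(g)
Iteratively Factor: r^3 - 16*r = (r - 4)*(r^2 + 4*r) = r*(r - 4)*(r + 4)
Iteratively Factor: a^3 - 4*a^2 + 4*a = (a - 2)*(a^2 - 2*a) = (a - 2)^2*(a)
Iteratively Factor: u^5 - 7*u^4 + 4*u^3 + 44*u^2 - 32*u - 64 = (u - 2)*(u^4 - 5*u^3 - 6*u^2 + 32*u + 32) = (u - 4)*(u - 2)*(u^3 - u^2 - 10*u - 8) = (u - 4)*(u - 2)*(u + 1)*(u^2 - 2*u - 8) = (u - 4)*(u - 2)*(u + 1)*(u + 2)*(u - 4)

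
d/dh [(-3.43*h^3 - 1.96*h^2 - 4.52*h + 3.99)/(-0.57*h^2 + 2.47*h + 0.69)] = (1.9551*h^4 - 16.9442*h^3 - 14.5177*h^2 + 1.8438*h - 12.9741)/(0.3249*h^4 - 2.8158*h^3 + 5.3143*h^2 + 3.4086*h + 0.4761)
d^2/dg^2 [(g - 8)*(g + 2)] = 2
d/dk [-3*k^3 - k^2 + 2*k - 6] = -9*k^2 - 2*k + 2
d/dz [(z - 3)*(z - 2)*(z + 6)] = 3*z^2 + 2*z - 24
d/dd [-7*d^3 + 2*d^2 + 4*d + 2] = -21*d^2 + 4*d + 4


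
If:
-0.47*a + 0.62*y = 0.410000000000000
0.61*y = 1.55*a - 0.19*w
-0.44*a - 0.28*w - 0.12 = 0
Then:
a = 0.23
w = -0.79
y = 0.84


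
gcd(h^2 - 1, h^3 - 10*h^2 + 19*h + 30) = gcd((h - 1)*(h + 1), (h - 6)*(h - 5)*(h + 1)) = h + 1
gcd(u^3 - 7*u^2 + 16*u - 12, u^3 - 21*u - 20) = 1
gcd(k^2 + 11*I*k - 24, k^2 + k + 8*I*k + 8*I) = k + 8*I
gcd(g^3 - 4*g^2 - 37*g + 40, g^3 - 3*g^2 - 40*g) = g^2 - 3*g - 40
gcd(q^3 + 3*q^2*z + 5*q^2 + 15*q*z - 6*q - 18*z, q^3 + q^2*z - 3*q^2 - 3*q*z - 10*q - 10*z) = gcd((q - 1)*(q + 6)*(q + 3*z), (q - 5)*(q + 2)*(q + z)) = 1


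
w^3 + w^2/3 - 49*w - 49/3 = (w - 7)*(w + 1/3)*(w + 7)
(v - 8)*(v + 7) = v^2 - v - 56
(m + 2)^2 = m^2 + 4*m + 4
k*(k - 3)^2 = k^3 - 6*k^2 + 9*k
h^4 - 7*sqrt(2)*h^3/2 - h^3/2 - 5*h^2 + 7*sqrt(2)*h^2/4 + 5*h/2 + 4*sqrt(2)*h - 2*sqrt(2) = (h - 1/2)*(h - 4*sqrt(2))*(h - sqrt(2)/2)*(h + sqrt(2))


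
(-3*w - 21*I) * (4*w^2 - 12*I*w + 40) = -12*w^3 - 48*I*w^2 - 372*w - 840*I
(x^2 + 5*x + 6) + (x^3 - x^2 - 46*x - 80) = x^3 - 41*x - 74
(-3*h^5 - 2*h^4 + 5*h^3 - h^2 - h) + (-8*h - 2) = -3*h^5 - 2*h^4 + 5*h^3 - h^2 - 9*h - 2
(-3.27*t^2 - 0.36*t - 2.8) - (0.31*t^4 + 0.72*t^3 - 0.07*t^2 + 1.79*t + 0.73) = -0.31*t^4 - 0.72*t^3 - 3.2*t^2 - 2.15*t - 3.53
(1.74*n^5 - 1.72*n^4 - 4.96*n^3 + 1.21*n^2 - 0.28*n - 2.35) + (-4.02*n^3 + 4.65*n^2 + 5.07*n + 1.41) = 1.74*n^5 - 1.72*n^4 - 8.98*n^3 + 5.86*n^2 + 4.79*n - 0.94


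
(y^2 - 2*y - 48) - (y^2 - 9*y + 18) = 7*y - 66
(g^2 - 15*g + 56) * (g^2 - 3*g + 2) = g^4 - 18*g^3 + 103*g^2 - 198*g + 112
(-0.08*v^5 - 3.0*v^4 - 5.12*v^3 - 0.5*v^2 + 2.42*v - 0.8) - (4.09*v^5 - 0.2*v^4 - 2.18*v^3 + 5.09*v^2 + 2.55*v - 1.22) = -4.17*v^5 - 2.8*v^4 - 2.94*v^3 - 5.59*v^2 - 0.13*v + 0.42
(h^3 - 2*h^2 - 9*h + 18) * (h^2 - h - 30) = h^5 - 3*h^4 - 37*h^3 + 87*h^2 + 252*h - 540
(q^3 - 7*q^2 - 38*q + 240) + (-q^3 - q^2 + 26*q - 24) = -8*q^2 - 12*q + 216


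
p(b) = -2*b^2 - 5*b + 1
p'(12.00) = -53.00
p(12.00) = -347.00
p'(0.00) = -5.00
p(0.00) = 1.00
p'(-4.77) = 14.08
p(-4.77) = -20.66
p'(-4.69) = 13.76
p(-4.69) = -19.54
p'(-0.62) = -2.52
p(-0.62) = 3.33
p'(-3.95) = 10.80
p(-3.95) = -10.46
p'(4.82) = -24.28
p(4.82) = -69.56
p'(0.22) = -5.88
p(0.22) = -0.20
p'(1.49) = -10.96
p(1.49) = -10.89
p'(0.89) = -8.56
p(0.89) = -5.03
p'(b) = -4*b - 5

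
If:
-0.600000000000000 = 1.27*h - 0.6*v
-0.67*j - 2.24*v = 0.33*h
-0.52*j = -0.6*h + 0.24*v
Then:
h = -0.37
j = -0.53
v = 0.21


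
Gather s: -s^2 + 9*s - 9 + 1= -s^2 + 9*s - 8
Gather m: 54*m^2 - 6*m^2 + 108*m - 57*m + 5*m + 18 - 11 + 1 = 48*m^2 + 56*m + 8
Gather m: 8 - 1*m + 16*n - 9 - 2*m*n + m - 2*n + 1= -2*m*n + 14*n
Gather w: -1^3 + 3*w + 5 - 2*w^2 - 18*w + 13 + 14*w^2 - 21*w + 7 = 12*w^2 - 36*w + 24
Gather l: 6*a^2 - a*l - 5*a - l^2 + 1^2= 6*a^2 - a*l - 5*a - l^2 + 1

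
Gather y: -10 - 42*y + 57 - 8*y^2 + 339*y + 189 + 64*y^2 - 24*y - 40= 56*y^2 + 273*y + 196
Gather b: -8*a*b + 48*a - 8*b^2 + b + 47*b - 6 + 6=48*a - 8*b^2 + b*(48 - 8*a)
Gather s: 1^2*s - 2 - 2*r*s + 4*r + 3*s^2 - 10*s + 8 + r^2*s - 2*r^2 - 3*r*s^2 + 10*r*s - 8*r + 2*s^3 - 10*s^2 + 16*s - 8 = -2*r^2 - 4*r + 2*s^3 + s^2*(-3*r - 7) + s*(r^2 + 8*r + 7) - 2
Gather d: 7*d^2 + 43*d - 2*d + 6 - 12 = 7*d^2 + 41*d - 6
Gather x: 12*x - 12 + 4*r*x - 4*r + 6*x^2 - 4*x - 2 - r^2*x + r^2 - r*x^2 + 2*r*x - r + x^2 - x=r^2 - 5*r + x^2*(7 - r) + x*(-r^2 + 6*r + 7) - 14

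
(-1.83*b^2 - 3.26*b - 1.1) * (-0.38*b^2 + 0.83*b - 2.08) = 0.6954*b^4 - 0.2801*b^3 + 1.5186*b^2 + 5.8678*b + 2.288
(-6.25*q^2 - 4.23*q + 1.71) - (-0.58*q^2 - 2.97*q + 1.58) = -5.67*q^2 - 1.26*q + 0.13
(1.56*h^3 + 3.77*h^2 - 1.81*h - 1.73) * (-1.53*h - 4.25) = -2.3868*h^4 - 12.3981*h^3 - 13.2532*h^2 + 10.3394*h + 7.3525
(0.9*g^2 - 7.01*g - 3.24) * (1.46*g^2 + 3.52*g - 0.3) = 1.314*g^4 - 7.0666*g^3 - 29.6756*g^2 - 9.3018*g + 0.972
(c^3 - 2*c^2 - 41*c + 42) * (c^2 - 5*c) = c^5 - 7*c^4 - 31*c^3 + 247*c^2 - 210*c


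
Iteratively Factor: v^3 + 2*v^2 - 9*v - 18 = (v - 3)*(v^2 + 5*v + 6) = (v - 3)*(v + 3)*(v + 2)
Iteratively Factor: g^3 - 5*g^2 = (g)*(g^2 - 5*g) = g^2*(g - 5)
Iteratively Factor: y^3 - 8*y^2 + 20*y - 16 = (y - 4)*(y^2 - 4*y + 4) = (y - 4)*(y - 2)*(y - 2)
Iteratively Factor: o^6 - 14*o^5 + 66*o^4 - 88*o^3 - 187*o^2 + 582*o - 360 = (o - 3)*(o^5 - 11*o^4 + 33*o^3 + 11*o^2 - 154*o + 120) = (o - 3)*(o + 2)*(o^4 - 13*o^3 + 59*o^2 - 107*o + 60) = (o - 4)*(o - 3)*(o + 2)*(o^3 - 9*o^2 + 23*o - 15) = (o - 4)*(o - 3)*(o - 1)*(o + 2)*(o^2 - 8*o + 15) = (o - 4)*(o - 3)^2*(o - 1)*(o + 2)*(o - 5)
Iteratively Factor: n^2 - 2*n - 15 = (n + 3)*(n - 5)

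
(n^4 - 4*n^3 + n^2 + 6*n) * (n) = n^5 - 4*n^4 + n^3 + 6*n^2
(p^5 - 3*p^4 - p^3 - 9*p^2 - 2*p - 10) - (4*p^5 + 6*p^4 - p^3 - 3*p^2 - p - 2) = -3*p^5 - 9*p^4 - 6*p^2 - p - 8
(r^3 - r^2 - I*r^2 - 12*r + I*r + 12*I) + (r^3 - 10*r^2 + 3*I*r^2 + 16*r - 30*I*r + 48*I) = 2*r^3 - 11*r^2 + 2*I*r^2 + 4*r - 29*I*r + 60*I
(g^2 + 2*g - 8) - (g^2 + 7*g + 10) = -5*g - 18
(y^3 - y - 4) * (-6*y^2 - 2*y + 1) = -6*y^5 - 2*y^4 + 7*y^3 + 26*y^2 + 7*y - 4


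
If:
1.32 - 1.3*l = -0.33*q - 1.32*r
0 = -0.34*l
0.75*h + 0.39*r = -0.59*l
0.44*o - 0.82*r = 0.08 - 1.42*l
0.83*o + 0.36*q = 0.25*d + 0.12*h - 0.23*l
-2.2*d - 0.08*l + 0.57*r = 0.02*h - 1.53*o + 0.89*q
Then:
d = -7.02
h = 1.43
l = 0.00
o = -4.96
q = 7.04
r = -2.76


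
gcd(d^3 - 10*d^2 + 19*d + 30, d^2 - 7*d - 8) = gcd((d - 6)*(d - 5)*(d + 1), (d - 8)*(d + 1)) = d + 1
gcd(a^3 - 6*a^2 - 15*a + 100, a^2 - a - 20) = a^2 - a - 20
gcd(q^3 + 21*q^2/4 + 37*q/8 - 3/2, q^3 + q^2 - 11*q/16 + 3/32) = q^2 + 5*q/4 - 3/8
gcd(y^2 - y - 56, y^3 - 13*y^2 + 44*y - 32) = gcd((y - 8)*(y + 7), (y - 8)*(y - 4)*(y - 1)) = y - 8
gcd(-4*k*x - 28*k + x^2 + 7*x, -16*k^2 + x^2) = -4*k + x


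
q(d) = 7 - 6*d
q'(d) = -6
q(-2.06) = 19.36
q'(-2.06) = -6.00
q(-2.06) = 19.36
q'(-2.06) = -6.00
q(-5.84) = 42.04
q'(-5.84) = -6.00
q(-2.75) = 23.50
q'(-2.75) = -6.00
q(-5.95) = 42.70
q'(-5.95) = -6.00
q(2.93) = -10.58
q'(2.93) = -6.00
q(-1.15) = 13.90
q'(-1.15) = -6.00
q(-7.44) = 51.64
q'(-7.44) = -6.00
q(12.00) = -65.00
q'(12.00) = -6.00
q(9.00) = -47.00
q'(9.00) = -6.00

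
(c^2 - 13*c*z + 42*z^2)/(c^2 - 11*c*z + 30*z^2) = (-c + 7*z)/(-c + 5*z)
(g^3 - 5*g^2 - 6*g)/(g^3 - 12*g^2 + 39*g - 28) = g*(g^2 - 5*g - 6)/(g^3 - 12*g^2 + 39*g - 28)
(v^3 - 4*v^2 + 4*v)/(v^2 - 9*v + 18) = v*(v^2 - 4*v + 4)/(v^2 - 9*v + 18)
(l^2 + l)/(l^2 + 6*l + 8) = l*(l + 1)/(l^2 + 6*l + 8)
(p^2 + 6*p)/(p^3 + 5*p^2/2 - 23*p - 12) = 2*p/(2*p^2 - 7*p - 4)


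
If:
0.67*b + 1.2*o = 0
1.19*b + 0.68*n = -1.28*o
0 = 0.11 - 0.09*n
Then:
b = -1.75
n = 1.22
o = 0.98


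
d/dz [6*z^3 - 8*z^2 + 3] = 2*z*(9*z - 8)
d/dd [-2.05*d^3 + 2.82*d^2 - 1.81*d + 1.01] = -6.15*d^2 + 5.64*d - 1.81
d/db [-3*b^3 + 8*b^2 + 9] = b*(16 - 9*b)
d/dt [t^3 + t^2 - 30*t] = 3*t^2 + 2*t - 30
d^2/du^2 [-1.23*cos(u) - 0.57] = 1.23*cos(u)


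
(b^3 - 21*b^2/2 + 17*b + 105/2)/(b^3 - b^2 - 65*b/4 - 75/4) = 2*(b - 7)/(2*b + 5)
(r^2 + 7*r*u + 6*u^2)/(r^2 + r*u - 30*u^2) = (r + u)/(r - 5*u)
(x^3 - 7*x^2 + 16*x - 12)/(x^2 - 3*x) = x - 4 + 4/x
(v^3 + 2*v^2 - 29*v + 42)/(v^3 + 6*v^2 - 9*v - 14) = (v - 3)/(v + 1)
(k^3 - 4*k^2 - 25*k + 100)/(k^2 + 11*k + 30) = (k^2 - 9*k + 20)/(k + 6)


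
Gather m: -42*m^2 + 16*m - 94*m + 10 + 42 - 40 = -42*m^2 - 78*m + 12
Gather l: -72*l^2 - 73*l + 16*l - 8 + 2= -72*l^2 - 57*l - 6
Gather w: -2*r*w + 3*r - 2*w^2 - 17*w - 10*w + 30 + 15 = 3*r - 2*w^2 + w*(-2*r - 27) + 45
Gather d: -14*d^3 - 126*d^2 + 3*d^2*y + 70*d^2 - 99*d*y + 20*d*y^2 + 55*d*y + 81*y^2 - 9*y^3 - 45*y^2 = -14*d^3 + d^2*(3*y - 56) + d*(20*y^2 - 44*y) - 9*y^3 + 36*y^2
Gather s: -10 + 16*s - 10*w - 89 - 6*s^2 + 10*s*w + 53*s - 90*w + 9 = -6*s^2 + s*(10*w + 69) - 100*w - 90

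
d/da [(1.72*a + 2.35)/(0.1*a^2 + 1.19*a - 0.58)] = (0.172*a^2 + 2.0468*a - (0.2*a + 1.19)*(1.72*a + 2.35) - 0.9976)/(0.1*a^2 + 1.19*a - 0.58)^2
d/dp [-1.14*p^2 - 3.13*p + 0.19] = -2.28*p - 3.13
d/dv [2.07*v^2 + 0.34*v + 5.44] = 4.14*v + 0.34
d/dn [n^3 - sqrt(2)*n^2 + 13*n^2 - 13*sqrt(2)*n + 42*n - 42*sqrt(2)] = 3*n^2 - 2*sqrt(2)*n + 26*n - 13*sqrt(2) + 42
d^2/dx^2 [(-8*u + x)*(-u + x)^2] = -20*u + 6*x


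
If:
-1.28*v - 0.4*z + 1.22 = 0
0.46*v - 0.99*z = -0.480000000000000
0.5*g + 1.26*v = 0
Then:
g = -1.76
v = 0.70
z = 0.81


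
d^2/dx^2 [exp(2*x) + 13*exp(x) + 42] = (4*exp(x) + 13)*exp(x)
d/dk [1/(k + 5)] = -1/(k + 5)^2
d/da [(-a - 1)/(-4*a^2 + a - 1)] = (4*a^2 - a - (a + 1)*(8*a - 1) + 1)/(4*a^2 - a + 1)^2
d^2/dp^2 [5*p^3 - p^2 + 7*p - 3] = 30*p - 2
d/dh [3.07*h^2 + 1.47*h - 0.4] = 6.14*h + 1.47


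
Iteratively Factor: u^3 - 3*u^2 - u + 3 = (u - 1)*(u^2 - 2*u - 3) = (u - 1)*(u + 1)*(u - 3)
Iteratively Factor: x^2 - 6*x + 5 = (x - 5)*(x - 1)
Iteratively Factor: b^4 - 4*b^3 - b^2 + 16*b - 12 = (b - 1)*(b^3 - 3*b^2 - 4*b + 12) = (b - 1)*(b + 2)*(b^2 - 5*b + 6) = (b - 2)*(b - 1)*(b + 2)*(b - 3)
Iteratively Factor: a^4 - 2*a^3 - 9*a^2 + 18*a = (a)*(a^3 - 2*a^2 - 9*a + 18) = a*(a + 3)*(a^2 - 5*a + 6) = a*(a - 2)*(a + 3)*(a - 3)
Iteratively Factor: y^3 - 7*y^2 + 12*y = (y)*(y^2 - 7*y + 12) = y*(y - 3)*(y - 4)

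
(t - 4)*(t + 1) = t^2 - 3*t - 4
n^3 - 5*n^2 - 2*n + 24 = (n - 4)*(n - 3)*(n + 2)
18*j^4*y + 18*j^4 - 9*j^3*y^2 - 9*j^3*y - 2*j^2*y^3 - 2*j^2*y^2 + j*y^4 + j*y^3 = (-3*j + y)*(-2*j + y)*(3*j + y)*(j*y + j)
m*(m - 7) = m^2 - 7*m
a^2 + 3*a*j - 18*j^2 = (a - 3*j)*(a + 6*j)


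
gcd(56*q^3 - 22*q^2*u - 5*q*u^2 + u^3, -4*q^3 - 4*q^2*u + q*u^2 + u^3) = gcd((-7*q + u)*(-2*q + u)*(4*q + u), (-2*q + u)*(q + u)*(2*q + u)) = 2*q - u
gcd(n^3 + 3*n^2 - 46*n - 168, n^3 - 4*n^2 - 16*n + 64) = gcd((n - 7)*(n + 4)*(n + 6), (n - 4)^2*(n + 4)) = n + 4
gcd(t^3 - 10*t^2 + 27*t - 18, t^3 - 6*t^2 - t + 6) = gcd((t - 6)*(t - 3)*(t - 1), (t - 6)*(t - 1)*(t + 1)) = t^2 - 7*t + 6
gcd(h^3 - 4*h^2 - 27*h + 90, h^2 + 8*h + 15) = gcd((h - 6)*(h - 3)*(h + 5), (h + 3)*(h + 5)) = h + 5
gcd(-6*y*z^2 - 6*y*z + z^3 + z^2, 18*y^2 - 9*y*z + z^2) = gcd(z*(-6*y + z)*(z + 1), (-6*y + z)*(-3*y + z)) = 6*y - z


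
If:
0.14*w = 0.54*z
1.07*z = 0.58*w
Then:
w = 0.00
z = 0.00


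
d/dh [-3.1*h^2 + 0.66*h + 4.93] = 0.66 - 6.2*h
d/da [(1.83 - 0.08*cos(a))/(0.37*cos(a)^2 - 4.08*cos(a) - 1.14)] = (-0.0296*cos(a)^2 + 1.3542*cos(a) - 7.5576)*sin(a)/(0.1369*cos(a)^4 - 3.0192*cos(a)^3 + 15.8028*cos(a)^2 + 9.3024*cos(a) + 1.2996)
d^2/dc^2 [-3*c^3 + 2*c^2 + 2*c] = 4 - 18*c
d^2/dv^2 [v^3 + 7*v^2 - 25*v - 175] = 6*v + 14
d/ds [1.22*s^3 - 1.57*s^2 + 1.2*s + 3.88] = 3.66*s^2 - 3.14*s + 1.2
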